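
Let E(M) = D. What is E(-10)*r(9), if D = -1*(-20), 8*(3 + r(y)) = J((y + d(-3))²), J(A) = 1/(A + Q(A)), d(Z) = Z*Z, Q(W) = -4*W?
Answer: -116645/1944 ≈ -60.003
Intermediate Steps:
d(Z) = Z²
J(A) = -1/(3*A) (J(A) = 1/(A - 4*A) = 1/(-3*A) = -1/(3*A))
r(y) = -3 - 1/(24*(9 + y)²) (r(y) = -3 + (-1/(3*(y + (-3)²)²))/8 = -3 + (-1/(3*(y + 9)²))/8 = -3 + (-1/(3*(9 + y)²))/8 = -3 - 1/(24*(9 + y)²))
D = 20
E(M) = 20
E(-10)*r(9) = 20*(-3 - 1/(24*(9 + 9)²)) = 20*(-3 - 1/24/18²) = 20*(-3 - 1/24*1/324) = 20*(-3 - 1/7776) = 20*(-23329/7776) = -116645/1944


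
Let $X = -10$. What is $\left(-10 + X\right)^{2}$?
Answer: $400$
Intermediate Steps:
$\left(-10 + X\right)^{2} = \left(-10 - 10\right)^{2} = \left(-20\right)^{2} = 400$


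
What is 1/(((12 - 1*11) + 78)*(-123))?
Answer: -1/9717 ≈ -0.00010291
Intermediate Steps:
1/(((12 - 1*11) + 78)*(-123)) = 1/(((12 - 11) + 78)*(-123)) = 1/((1 + 78)*(-123)) = 1/(79*(-123)) = 1/(-9717) = -1/9717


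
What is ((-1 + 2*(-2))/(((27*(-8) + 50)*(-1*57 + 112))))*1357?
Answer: 1357/1826 ≈ 0.74315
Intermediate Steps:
((-1 + 2*(-2))/(((27*(-8) + 50)*(-1*57 + 112))))*1357 = ((-1 - 4)/(((-216 + 50)*(-57 + 112))))*1357 = -5/((-166*55))*1357 = -5/(-9130)*1357 = -5*(-1/9130)*1357 = (1/1826)*1357 = 1357/1826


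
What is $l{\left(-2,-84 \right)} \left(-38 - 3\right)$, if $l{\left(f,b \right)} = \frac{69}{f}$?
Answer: $\frac{2829}{2} \approx 1414.5$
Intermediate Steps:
$l{\left(-2,-84 \right)} \left(-38 - 3\right) = \frac{69}{-2} \left(-38 - 3\right) = 69 \left(- \frac{1}{2}\right) \left(-41\right) = \left(- \frac{69}{2}\right) \left(-41\right) = \frac{2829}{2}$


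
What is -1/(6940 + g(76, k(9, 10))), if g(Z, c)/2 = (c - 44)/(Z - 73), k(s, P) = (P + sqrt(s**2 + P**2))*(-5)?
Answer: -5158/35471777 - 5*sqrt(181)/70943554 ≈ -0.00014636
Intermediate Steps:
k(s, P) = -5*P - 5*sqrt(P**2 + s**2) (k(s, P) = (P + sqrt(P**2 + s**2))*(-5) = -5*P - 5*sqrt(P**2 + s**2))
g(Z, c) = 2*(-44 + c)/(-73 + Z) (g(Z, c) = 2*((c - 44)/(Z - 73)) = 2*((-44 + c)/(-73 + Z)) = 2*(-44 + c)/(-73 + Z))
-1/(6940 + g(76, k(9, 10))) = -1/(6940 + 2*(-44 + (-5*10 - 5*sqrt(10**2 + 9**2)))/(-73 + 76)) = -1/(6940 + 2*(-44 + (-50 - 5*sqrt(100 + 81)))/3) = -1/(6940 + 2*(1/3)*(-44 + (-50 - 5*sqrt(181)))) = -1/(6940 + 2*(1/3)*(-94 - 5*sqrt(181))) = -1/(6940 + (-188/3 - 10*sqrt(181)/3)) = -1/(20632/3 - 10*sqrt(181)/3)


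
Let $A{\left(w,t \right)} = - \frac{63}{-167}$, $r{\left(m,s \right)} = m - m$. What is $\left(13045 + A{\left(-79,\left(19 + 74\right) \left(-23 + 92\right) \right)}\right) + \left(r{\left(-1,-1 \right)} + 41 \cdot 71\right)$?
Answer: $\frac{2664715}{167} \approx 15956.0$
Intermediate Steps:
$r{\left(m,s \right)} = 0$
$A{\left(w,t \right)} = \frac{63}{167}$ ($A{\left(w,t \right)} = \left(-63\right) \left(- \frac{1}{167}\right) = \frac{63}{167}$)
$\left(13045 + A{\left(-79,\left(19 + 74\right) \left(-23 + 92\right) \right)}\right) + \left(r{\left(-1,-1 \right)} + 41 \cdot 71\right) = \left(13045 + \frac{63}{167}\right) + \left(0 + 41 \cdot 71\right) = \frac{2178578}{167} + \left(0 + 2911\right) = \frac{2178578}{167} + 2911 = \frac{2664715}{167}$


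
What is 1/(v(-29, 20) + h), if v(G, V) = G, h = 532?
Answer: 1/503 ≈ 0.0019881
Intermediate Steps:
1/(v(-29, 20) + h) = 1/(-29 + 532) = 1/503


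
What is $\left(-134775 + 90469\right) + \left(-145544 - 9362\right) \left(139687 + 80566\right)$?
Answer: $-34118555524$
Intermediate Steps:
$\left(-134775 + 90469\right) + \left(-145544 - 9362\right) \left(139687 + 80566\right) = -44306 - 34118511218 = -34118555524$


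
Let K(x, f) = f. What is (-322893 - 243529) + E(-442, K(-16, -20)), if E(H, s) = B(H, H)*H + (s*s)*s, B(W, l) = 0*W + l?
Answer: -379058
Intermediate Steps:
B(W, l) = l (B(W, l) = 0 + l = l)
E(H, s) = H² + s³ (E(H, s) = H*H + (s*s)*s = H² + s²*s = H² + s³)
(-322893 - 243529) + E(-442, K(-16, -20)) = (-322893 - 243529) + ((-442)² + (-20)³) = -566422 + (195364 - 8000) = -566422 + 187364 = -379058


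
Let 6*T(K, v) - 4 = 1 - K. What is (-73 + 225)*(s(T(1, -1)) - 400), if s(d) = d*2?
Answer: -181792/3 ≈ -60597.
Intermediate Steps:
T(K, v) = ⅚ - K/6 (T(K, v) = ⅔ + (1 - K)/6 = ⅔ + (⅙ - K/6) = ⅚ - K/6)
s(d) = 2*d
(-73 + 225)*(s(T(1, -1)) - 400) = (-73 + 225)*(2*(⅚ - ⅙*1) - 400) = 152*(2*(⅚ - ⅙) - 400) = 152*(2*(⅔) - 400) = 152*(4/3 - 400) = 152*(-1196/3) = -181792/3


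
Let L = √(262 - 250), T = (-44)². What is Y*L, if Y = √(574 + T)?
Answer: 2*√7530 ≈ 173.55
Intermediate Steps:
T = 1936
Y = √2510 (Y = √(574 + 1936) = √2510 ≈ 50.100)
L = 2*√3 (L = √12 = 2*√3 ≈ 3.4641)
Y*L = √2510*(2*√3) = 2*√7530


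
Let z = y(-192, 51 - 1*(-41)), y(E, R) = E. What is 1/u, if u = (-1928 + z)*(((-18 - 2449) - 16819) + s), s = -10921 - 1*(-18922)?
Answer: 1/23924200 ≈ 4.1799e-8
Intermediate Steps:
s = 8001 (s = -10921 + 18922 = 8001)
z = -192
u = 23924200 (u = (-1928 - 192)*(((-18 - 2449) - 16819) + 8001) = -2120*((-2467 - 16819) + 8001) = -2120*(-19286 + 8001) = -2120*(-11285) = 23924200)
1/u = 1/23924200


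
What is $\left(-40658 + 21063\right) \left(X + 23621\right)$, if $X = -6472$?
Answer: $-336034655$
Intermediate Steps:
$\left(-40658 + 21063\right) \left(X + 23621\right) = \left(-40658 + 21063\right) \left(-6472 + 23621\right) = \left(-19595\right) 17149 = -336034655$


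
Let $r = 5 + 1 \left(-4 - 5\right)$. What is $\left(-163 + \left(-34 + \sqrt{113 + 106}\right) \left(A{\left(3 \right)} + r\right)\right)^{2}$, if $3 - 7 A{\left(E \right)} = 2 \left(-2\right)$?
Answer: $5692 + 366 \sqrt{219} \approx 11108.0$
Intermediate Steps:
$A{\left(E \right)} = 1$ ($A{\left(E \right)} = \frac{3}{7} - \frac{2 \left(-2\right)}{7} = \frac{3}{7} - - \frac{4}{7} = \frac{3}{7} + \frac{4}{7} = 1$)
$r = -4$ ($r = 5 + 1 \left(-4 - 5\right) = 5 + 1 \left(-9\right) = 5 - 9 = -4$)
$\left(-163 + \left(-34 + \sqrt{113 + 106}\right) \left(A{\left(3 \right)} + r\right)\right)^{2} = \left(-163 + \left(-34 + \sqrt{113 + 106}\right) \left(1 - 4\right)\right)^{2} = \left(-163 + \left(-34 + \sqrt{219}\right) \left(-3\right)\right)^{2} = \left(-163 + \left(102 - 3 \sqrt{219}\right)\right)^{2} = \left(-61 - 3 \sqrt{219}\right)^{2}$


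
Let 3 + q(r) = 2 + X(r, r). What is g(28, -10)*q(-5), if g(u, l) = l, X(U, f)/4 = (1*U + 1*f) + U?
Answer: 610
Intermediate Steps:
X(U, f) = 4*f + 8*U (X(U, f) = 4*((1*U + 1*f) + U) = 4*((U + f) + U) = 4*(f + 2*U) = 4*f + 8*U)
q(r) = -1 + 12*r (q(r) = -3 + (2 + (4*r + 8*r)) = -3 + (2 + 12*r) = -1 + 12*r)
g(28, -10)*q(-5) = -10*(-1 + 12*(-5)) = -10*(-1 - 60) = -10*(-61) = 610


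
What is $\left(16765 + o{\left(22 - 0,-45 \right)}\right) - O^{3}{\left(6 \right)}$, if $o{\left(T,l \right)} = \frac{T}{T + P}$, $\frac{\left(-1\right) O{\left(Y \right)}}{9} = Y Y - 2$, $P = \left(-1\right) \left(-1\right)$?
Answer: $\frac{659395785}{23} \approx 2.8669 \cdot 10^{7}$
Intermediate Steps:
$P = 1$
$O{\left(Y \right)} = 18 - 9 Y^{2}$ ($O{\left(Y \right)} = - 9 \left(Y Y - 2\right) = - 9 \left(Y^{2} - 2\right) = - 9 \left(-2 + Y^{2}\right) = 18 - 9 Y^{2}$)
$o{\left(T,l \right)} = \frac{T}{1 + T}$ ($o{\left(T,l \right)} = \frac{T}{T + 1} = \frac{T}{1 + T}$)
$\left(16765 + o{\left(22 - 0,-45 \right)}\right) - O^{3}{\left(6 \right)} = \left(16765 + \frac{22 - 0}{1 + \left(22 - 0\right)}\right) - \left(18 - 9 \cdot 6^{2}\right)^{3} = \left(16765 + \frac{22 + 0}{1 + \left(22 + 0\right)}\right) - \left(18 - 324\right)^{3} = \left(16765 + \frac{22}{1 + 22}\right) - \left(18 - 324\right)^{3} = \left(16765 + \frac{22}{23}\right) - \left(-306\right)^{3} = \left(16765 + 22 \cdot \frac{1}{23}\right) - -28652616 = \left(16765 + \frac{22}{23}\right) + 28652616 = \frac{385617}{23} + 28652616 = \frac{659395785}{23}$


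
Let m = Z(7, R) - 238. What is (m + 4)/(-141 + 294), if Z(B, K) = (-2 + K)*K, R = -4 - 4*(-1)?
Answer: -26/17 ≈ -1.5294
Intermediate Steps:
R = 0 (R = -4 + 4 = 0)
Z(B, K) = K*(-2 + K)
m = -238 (m = 0*(-2 + 0) - 238 = 0*(-2) - 238 = 0 - 238 = -238)
(m + 4)/(-141 + 294) = (-238 + 4)/(-141 + 294) = -234/153 = -234*1/153 = -26/17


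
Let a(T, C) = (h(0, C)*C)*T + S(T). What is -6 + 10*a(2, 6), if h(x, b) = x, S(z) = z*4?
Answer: 74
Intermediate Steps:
S(z) = 4*z
a(T, C) = 4*T (a(T, C) = (0*C)*T + 4*T = 0*T + 4*T = 0 + 4*T = 4*T)
-6 + 10*a(2, 6) = -6 + 10*(4*2) = -6 + 10*8 = -6 + 80 = 74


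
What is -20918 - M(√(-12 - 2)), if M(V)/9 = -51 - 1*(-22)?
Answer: -20657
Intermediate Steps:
M(V) = -261 (M(V) = 9*(-51 - 1*(-22)) = 9*(-51 + 22) = 9*(-29) = -261)
-20918 - M(√(-12 - 2)) = -20918 - 1*(-261) = -20918 + 261 = -20657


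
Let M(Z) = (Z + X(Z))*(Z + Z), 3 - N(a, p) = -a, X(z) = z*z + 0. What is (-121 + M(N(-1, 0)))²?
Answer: 9409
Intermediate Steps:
X(z) = z² (X(z) = z² + 0 = z²)
N(a, p) = 3 + a (N(a, p) = 3 - (-1)*a = 3 + a)
M(Z) = 2*Z*(Z + Z²) (M(Z) = (Z + Z²)*(Z + Z) = (Z + Z²)*(2*Z) = 2*Z*(Z + Z²))
(-121 + M(N(-1, 0)))² = (-121 + 2*(3 - 1)²*(1 + (3 - 1)))² = (-121 + 2*2²*(1 + 2))² = (-121 + 2*4*3)² = (-121 + 24)² = (-97)² = 9409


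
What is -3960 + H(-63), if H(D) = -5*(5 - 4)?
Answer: -3965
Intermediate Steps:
H(D) = -5 (H(D) = -5*1 = -5)
-3960 + H(-63) = -3960 - 5 = -3965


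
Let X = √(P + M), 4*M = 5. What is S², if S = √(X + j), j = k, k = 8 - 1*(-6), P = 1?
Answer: 31/2 ≈ 15.500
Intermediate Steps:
M = 5/4 (M = (¼)*5 = 5/4 ≈ 1.2500)
X = 3/2 (X = √(1 + 5/4) = √(9/4) = 3/2 ≈ 1.5000)
k = 14 (k = 8 + 6 = 14)
j = 14
S = √62/2 (S = √(3/2 + 14) = √(31/2) = √62/2 ≈ 3.9370)
S² = (√62/2)² = 31/2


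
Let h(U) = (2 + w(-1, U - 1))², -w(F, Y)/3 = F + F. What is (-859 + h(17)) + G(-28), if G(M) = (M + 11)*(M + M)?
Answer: 157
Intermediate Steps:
G(M) = 2*M*(11 + M) (G(M) = (11 + M)*(2*M) = 2*M*(11 + M))
w(F, Y) = -6*F (w(F, Y) = -3*(F + F) = -6*F)
h(U) = 64 (h(U) = (2 - 6*(-1))² = (2 + 6)² = 8² = 64)
(-859 + h(17)) + G(-28) = (-859 + 64) + 2*(-28)*(11 - 28) = -795 + 2*(-28)*(-17) = -795 + 952 = 157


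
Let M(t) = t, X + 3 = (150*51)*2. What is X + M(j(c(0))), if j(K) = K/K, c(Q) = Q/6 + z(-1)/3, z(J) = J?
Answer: 15298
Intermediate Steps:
X = 15297 (X = -3 + (150*51)*2 = -3 + 7650*2 = -3 + 15300 = 15297)
c(Q) = -1/3 + Q/6 (c(Q) = Q/6 - 1/3 = -1/3 + Q/6)
j(K) = 1
X + M(j(c(0))) = 15297 + 1 = 15298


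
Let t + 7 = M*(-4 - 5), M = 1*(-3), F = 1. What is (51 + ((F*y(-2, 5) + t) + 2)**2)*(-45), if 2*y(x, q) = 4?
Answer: -28215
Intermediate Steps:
y(x, q) = 2 (y(x, q) = (1/2)*4 = 2)
M = -3
t = 20 (t = -7 - 3*(-4 - 5) = -7 - 3*(-9) = -7 + 27 = 20)
(51 + ((F*y(-2, 5) + t) + 2)**2)*(-45) = (51 + ((1*2 + 20) + 2)**2)*(-45) = (51 + ((2 + 20) + 2)**2)*(-45) = (51 + (22 + 2)**2)*(-45) = (51 + 24**2)*(-45) = (51 + 576)*(-45) = 627*(-45) = -28215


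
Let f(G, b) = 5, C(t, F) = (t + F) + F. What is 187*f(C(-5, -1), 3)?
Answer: 935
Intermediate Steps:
C(t, F) = t + 2*F (C(t, F) = (F + t) + F = t + 2*F)
187*f(C(-5, -1), 3) = 187*5 = 935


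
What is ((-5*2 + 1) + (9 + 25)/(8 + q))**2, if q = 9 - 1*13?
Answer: 1/4 ≈ 0.25000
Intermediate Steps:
q = -4 (q = 9 - 13 = -4)
((-5*2 + 1) + (9 + 25)/(8 + q))**2 = ((-5*2 + 1) + (9 + 25)/(8 - 4))**2 = ((-10 + 1) + 34/4)**2 = (-9 + 34*(1/4))**2 = (-9 + 17/2)**2 = (-1/2)**2 = 1/4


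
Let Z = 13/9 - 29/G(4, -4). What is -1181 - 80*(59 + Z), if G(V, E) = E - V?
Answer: -56759/9 ≈ -6306.6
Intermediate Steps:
Z = 365/72 (Z = 13/9 - 29/(-4 - 1*4) = 13*(⅑) - 29/(-4 - 4) = 13/9 - 29/(-8) = 13/9 - 29*(-⅛) = 13/9 + 29/8 = 365/72 ≈ 5.0694)
-1181 - 80*(59 + Z) = -1181 - 80*(59 + 365/72) = -1181 - 80*4613/72 = -1181 - 1*46130/9 = -1181 - 46130/9 = -56759/9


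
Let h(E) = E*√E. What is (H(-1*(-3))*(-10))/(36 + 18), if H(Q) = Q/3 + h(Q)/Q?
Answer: -5/27 - 5*√3/27 ≈ -0.50594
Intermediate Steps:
h(E) = E^(3/2)
H(Q) = √Q + Q/3 (H(Q) = Q/3 + Q^(3/2)/Q = Q*(⅓) + √Q = Q/3 + √Q = √Q + Q/3)
(H(-1*(-3))*(-10))/(36 + 18) = ((√(-1*(-3)) + (-1*(-3))/3)*(-10))/(36 + 18) = ((√3 + (⅓)*3)*(-10))/54 = ((√3 + 1)*(-10))*(1/54) = ((1 + √3)*(-10))*(1/54) = (-10 - 10*√3)*(1/54) = -5/27 - 5*√3/27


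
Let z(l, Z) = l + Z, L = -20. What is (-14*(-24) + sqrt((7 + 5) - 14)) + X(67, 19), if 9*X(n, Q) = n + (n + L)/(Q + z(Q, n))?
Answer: 324602/945 + I*sqrt(2) ≈ 343.49 + 1.4142*I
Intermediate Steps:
z(l, Z) = Z + l
X(n, Q) = n/9 + (-20 + n)/(9*(n + 2*Q)) (X(n, Q) = (n + (n - 20)/(Q + (n + Q)))/9 = (n + (-20 + n)/(Q + (Q + n)))/9 = (n + (-20 + n)/(n + 2*Q))/9 = n/9 + (-20 + n)/(9*(n + 2*Q)))
(-14*(-24) + sqrt((7 + 5) - 14)) + X(67, 19) = (-14*(-24) + sqrt((7 + 5) - 14)) + (-20 + 67 + 19*67 + 67*(19 + 67))/(9*(67 + 2*19)) = (336 + sqrt(12 - 14)) + (-20 + 67 + 1273 + 67*86)/(9*(67 + 38)) = (336 + sqrt(-2)) + (1/9)*(-20 + 67 + 1273 + 5762)/105 = (336 + I*sqrt(2)) + (1/9)*(1/105)*7082 = (336 + I*sqrt(2)) + 7082/945 = 324602/945 + I*sqrt(2)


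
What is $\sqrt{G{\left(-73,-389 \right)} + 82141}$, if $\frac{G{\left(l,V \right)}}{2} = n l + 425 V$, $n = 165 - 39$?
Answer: $i \sqrt{266905} \approx 516.63 i$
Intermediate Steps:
$n = 126$
$G{\left(l,V \right)} = 252 l + 850 V$ ($G{\left(l,V \right)} = 2 \left(126 l + 425 V\right) = 252 l + 850 V$)
$\sqrt{G{\left(-73,-389 \right)} + 82141} = \sqrt{\left(252 \left(-73\right) + 850 \left(-389\right)\right) + 82141} = \sqrt{\left(-18396 - 330650\right) + 82141} = \sqrt{-349046 + 82141} = \sqrt{-266905} = i \sqrt{266905}$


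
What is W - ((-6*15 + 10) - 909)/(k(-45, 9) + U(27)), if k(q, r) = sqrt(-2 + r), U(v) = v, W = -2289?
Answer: -1625955/722 - 989*sqrt(7)/722 ≈ -2255.6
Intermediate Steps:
W - ((-6*15 + 10) - 909)/(k(-45, 9) + U(27)) = -2289 - ((-6*15 + 10) - 909)/(sqrt(-2 + 9) + 27) = -2289 - ((-90 + 10) - 909)/(sqrt(7) + 27) = -2289 - (-80 - 909)/(27 + sqrt(7)) = -2289 - (-989)/(27 + sqrt(7)) = -2289 + 989/(27 + sqrt(7))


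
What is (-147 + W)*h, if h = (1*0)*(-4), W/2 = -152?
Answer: 0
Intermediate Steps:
W = -304 (W = 2*(-152) = -304)
h = 0 (h = 0*(-4) = 0)
(-147 + W)*h = (-147 - 304)*0 = -451*0 = 0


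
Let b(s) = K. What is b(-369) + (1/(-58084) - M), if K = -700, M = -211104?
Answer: 12221105935/58084 ≈ 2.1040e+5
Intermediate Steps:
b(s) = -700
b(-369) + (1/(-58084) - M) = -700 + (1/(-58084) - 1*(-211104)) = -700 + (-1/58084 + 211104) = -700 + 12261764735/58084 = 12221105935/58084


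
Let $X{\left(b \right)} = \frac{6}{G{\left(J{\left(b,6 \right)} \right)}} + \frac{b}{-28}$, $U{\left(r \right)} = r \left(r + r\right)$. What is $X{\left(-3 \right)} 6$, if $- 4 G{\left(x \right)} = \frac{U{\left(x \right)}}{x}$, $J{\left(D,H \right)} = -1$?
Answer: $\frac{1017}{14} \approx 72.643$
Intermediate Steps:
$U{\left(r \right)} = 2 r^{2}$ ($U{\left(r \right)} = r 2 r = 2 r^{2}$)
$G{\left(x \right)} = - \frac{x}{2}$ ($G{\left(x \right)} = - \frac{2 x^{2} \frac{1}{x}}{4} = - \frac{2 x}{4} = - \frac{x}{2}$)
$X{\left(b \right)} = 12 - \frac{b}{28}$ ($X{\left(b \right)} = \frac{6}{\left(- \frac{1}{2}\right) \left(-1\right)} + \frac{b}{-28} = 6 \frac{1}{\frac{1}{2}} + b \left(- \frac{1}{28}\right) = 6 \cdot 2 - \frac{b}{28} = 12 - \frac{b}{28}$)
$X{\left(-3 \right)} 6 = \left(12 - - \frac{3}{28}\right) 6 = \left(12 + \frac{3}{28}\right) 6 = \frac{339}{28} \cdot 6 = \frac{1017}{14}$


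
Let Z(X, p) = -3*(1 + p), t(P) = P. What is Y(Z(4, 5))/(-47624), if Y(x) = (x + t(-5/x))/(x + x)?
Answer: -319/30860352 ≈ -1.0337e-5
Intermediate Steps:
Z(X, p) = -3 - 3*p
Y(x) = (x - 5/x)/(2*x) (Y(x) = (x - 5/x)/(x + x) = (x - 5/x)/((2*x)) = (x - 5/x)*(1/(2*x)) = (x - 5/x)/(2*x))
Y(Z(4, 5))/(-47624) = ((-5 + (-3 - 3*5)**2)/(2*(-3 - 3*5)**2))/(-47624) = ((-5 + (-3 - 15)**2)/(2*(-3 - 15)**2))*(-1/47624) = ((1/2)*(-5 + (-18)**2)/(-18)**2)*(-1/47624) = ((1/2)*(1/324)*(-5 + 324))*(-1/47624) = ((1/2)*(1/324)*319)*(-1/47624) = (319/648)*(-1/47624) = -319/30860352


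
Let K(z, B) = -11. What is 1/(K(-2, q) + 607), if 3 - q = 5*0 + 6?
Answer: 1/596 ≈ 0.0016779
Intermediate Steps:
q = -3 (q = 3 - (5*0 + 6) = 3 - (0 + 6) = 3 - 1*6 = 3 - 6 = -3)
1/(K(-2, q) + 607) = 1/(-11 + 607) = 1/596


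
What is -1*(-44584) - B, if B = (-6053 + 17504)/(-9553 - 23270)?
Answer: 487797361/10941 ≈ 44584.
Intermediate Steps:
B = -3817/10941 (B = 11451/(-32823) = 11451*(-1/32823) = -3817/10941 ≈ -0.34887)
-1*(-44584) - B = -1*(-44584) - 1*(-3817/10941) = 44584 + 3817/10941 = 487797361/10941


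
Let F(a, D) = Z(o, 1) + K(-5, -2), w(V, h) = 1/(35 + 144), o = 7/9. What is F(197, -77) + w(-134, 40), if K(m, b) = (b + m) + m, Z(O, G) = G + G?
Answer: -1789/179 ≈ -9.9944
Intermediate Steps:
o = 7/9 (o = 7*(⅑) = 7/9 ≈ 0.77778)
w(V, h) = 1/179
Z(O, G) = 2*G
K(m, b) = b + 2*m
F(a, D) = -10 (F(a, D) = 2*1 + (-2 + 2*(-5)) = 2 + (-2 - 10) = 2 - 12 = -10)
F(197, -77) + w(-134, 40) = -10 + 1/179 = -1789/179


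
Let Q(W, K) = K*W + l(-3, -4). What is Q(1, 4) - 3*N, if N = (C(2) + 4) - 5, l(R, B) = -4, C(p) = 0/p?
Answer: 3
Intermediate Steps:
C(p) = 0
N = -1 (N = (0 + 4) - 5 = 4 - 5 = -1)
Q(W, K) = -4 + K*W (Q(W, K) = K*W - 4 = -4 + K*W)
Q(1, 4) - 3*N = (-4 + 4*1) - 3*(-1) = (-4 + 4) + 3 = 0 + 3 = 3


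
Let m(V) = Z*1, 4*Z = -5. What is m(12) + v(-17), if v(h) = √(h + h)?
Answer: -5/4 + I*√34 ≈ -1.25 + 5.831*I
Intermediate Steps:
Z = -5/4 (Z = (¼)*(-5) = -5/4 ≈ -1.2500)
v(h) = √2*√h (v(h) = √(2*h) = √2*√h)
m(V) = -5/4 (m(V) = -5/4*1 = -5/4)
m(12) + v(-17) = -5/4 + √2*√(-17) = -5/4 + √2*(I*√17) = -5/4 + I*√34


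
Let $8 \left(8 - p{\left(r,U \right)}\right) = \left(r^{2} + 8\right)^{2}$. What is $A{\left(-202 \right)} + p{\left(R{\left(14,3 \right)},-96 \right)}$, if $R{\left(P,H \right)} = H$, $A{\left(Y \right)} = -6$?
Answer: $- \frac{273}{8} \approx -34.125$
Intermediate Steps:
$p{\left(r,U \right)} = 8 - \frac{\left(8 + r^{2}\right)^{2}}{8}$ ($p{\left(r,U \right)} = 8 - \frac{\left(r^{2} + 8\right)^{2}}{8} = 8 - \frac{\left(8 + r^{2}\right)^{2}}{8}$)
$A{\left(-202 \right)} + p{\left(R{\left(14,3 \right)},-96 \right)} = -6 + \left(8 - \frac{\left(8 + 3^{2}\right)^{2}}{8}\right) = -6 + \left(8 - \frac{\left(8 + 9\right)^{2}}{8}\right) = -6 + \left(8 - \frac{17^{2}}{8}\right) = -6 + \left(8 - \frac{289}{8}\right) = -6 - \frac{225}{8} = - \frac{273}{8}$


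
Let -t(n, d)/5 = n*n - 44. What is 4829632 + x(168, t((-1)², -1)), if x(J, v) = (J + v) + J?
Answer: 4830183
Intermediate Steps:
t(n, d) = 220 - 5*n² (t(n, d) = -5*(n*n - 44) = -5*(n² - 44) = -5*(-44 + n²) = 220 - 5*n²)
x(J, v) = v + 2*J
4829632 + x(168, t((-1)², -1)) = 4829632 + ((220 - 5*((-1)²)²) + 2*168) = 4829632 + ((220 - 5*1²) + 336) = 4829632 + ((220 - 5*1) + 336) = 4829632 + ((220 - 5) + 336) = 4829632 + (215 + 336) = 4829632 + 551 = 4830183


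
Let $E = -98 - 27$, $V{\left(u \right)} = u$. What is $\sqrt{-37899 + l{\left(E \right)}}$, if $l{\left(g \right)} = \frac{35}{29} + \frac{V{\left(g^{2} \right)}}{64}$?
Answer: $\frac{i \sqrt{2026670191}}{232} \approx 194.05 i$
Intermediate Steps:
$E = -125$
$l{\left(g \right)} = \frac{35}{29} + \frac{g^{2}}{64}$
$\sqrt{-37899 + l{\left(E \right)}} = \sqrt{-37899 + \left(\frac{35}{29} + \frac{\left(-125\right)^{2}}{64}\right)} = \sqrt{-37899 + \left(\frac{35}{29} + \frac{1}{64} \cdot 15625\right)} = \sqrt{-37899 + \left(\frac{35}{29} + \frac{15625}{64}\right)} = \sqrt{-37899 + \frac{455365}{1856}} = \sqrt{- \frac{69885179}{1856}} = \frac{i \sqrt{2026670191}}{232}$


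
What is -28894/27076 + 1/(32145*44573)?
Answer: -20699648367457/19397234012730 ≈ -1.0671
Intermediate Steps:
-28894/27076 + 1/(32145*44573) = -28894*1/27076 + (1/32145)*(1/44573) = -14447/13538 + 1/1432799085 = -20699648367457/19397234012730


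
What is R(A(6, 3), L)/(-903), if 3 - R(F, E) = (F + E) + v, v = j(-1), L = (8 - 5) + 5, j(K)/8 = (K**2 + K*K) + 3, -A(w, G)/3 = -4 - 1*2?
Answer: 3/43 ≈ 0.069767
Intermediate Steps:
A(w, G) = 18 (A(w, G) = -3*(-4 - 1*2) = -3*(-4 - 2) = -3*(-6) = 18)
j(K) = 24 + 16*K**2 (j(K) = 8*((K**2 + K*K) + 3) = 8*((K**2 + K**2) + 3) = 8*(2*K**2 + 3) = 8*(3 + 2*K**2) = 24 + 16*K**2)
L = 8 (L = 3 + 5 = 8)
v = 40 (v = 24 + 16*(-1)**2 = 24 + 16*1 = 24 + 16 = 40)
R(F, E) = -37 - E - F (R(F, E) = 3 - ((F + E) + 40) = 3 - ((E + F) + 40) = 3 - (40 + E + F) = 3 + (-40 - E - F) = -37 - E - F)
R(A(6, 3), L)/(-903) = (-37 - 1*8 - 1*18)/(-903) = (-37 - 8 - 18)*(-1/903) = -63*(-1/903) = 3/43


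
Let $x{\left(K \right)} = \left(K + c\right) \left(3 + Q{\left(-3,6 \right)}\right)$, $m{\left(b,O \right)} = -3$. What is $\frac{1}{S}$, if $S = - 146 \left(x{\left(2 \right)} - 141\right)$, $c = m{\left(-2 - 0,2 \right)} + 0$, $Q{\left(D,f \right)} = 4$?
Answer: $\frac{1}{21608} \approx 4.6279 \cdot 10^{-5}$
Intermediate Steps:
$c = -3$ ($c = -3 + 0 = -3$)
$x{\left(K \right)} = -21 + 7 K$ ($x{\left(K \right)} = \left(K - 3\right) \left(3 + 4\right) = \left(-3 + K\right) 7 = -21 + 7 K$)
$S = 21608$ ($S = - 146 \left(\left(-21 + 7 \cdot 2\right) - 141\right) = - 146 \left(\left(-21 + 14\right) - 141\right) = - 146 \left(-7 - 141\right) = \left(-146\right) \left(-148\right) = 21608$)
$\frac{1}{S} = \frac{1}{21608}$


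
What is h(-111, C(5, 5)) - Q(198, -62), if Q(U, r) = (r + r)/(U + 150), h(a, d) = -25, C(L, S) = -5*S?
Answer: -2144/87 ≈ -24.644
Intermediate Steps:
Q(U, r) = 2*r/(150 + U) (Q(U, r) = (2*r)/(150 + U) = 2*r/(150 + U))
h(-111, C(5, 5)) - Q(198, -62) = -25 - 2*(-62)/(150 + 198) = -25 - 2*(-62)/348 = -25 - 1*(-31/87) = -25 + 31/87 = -2144/87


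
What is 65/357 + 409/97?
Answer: 152318/34629 ≈ 4.3986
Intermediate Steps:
65/357 + 409/97 = 152318/34629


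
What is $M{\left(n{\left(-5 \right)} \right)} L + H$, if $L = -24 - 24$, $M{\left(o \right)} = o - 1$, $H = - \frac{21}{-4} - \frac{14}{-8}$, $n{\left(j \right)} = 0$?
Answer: $55$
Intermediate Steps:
$H = 7$ ($H = \left(-21\right) \left(- \frac{1}{4}\right) - - \frac{7}{4} = \frac{21}{4} + \frac{7}{4} = 7$)
$M{\left(o \right)} = -1 + o$ ($M{\left(o \right)} = o - 1 = -1 + o$)
$L = -48$ ($L = -24 - 24 = -48$)
$M{\left(n{\left(-5 \right)} \right)} L + H = \left(-1 + 0\right) \left(-48\right) + 7 = \left(-1\right) \left(-48\right) + 7 = 48 + 7 = 55$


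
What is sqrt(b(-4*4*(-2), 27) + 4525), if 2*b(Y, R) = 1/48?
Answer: sqrt(2606406)/24 ≈ 67.268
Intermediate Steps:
b(Y, R) = 1/96 (b(Y, R) = (1/2)/48 = (1/2)*(1/48) = 1/96)
sqrt(b(-4*4*(-2), 27) + 4525) = sqrt(1/96 + 4525) = sqrt(434401/96) = sqrt(2606406)/24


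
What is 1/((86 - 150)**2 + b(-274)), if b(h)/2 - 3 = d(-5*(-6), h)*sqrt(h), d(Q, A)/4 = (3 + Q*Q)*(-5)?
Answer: 293/25535152286 + 1290*I*sqrt(274)/12767576143 ≈ 1.1474e-8 + 1.6725e-6*I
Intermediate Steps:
d(Q, A) = -60 - 20*Q**2 (d(Q, A) = 4*((3 + Q*Q)*(-5)) = 4*((3 + Q**2)*(-5)) = 4*(-15 - 5*Q**2) = -60 - 20*Q**2)
b(h) = 6 - 36120*sqrt(h) (b(h) = 6 + 2*((-60 - 20*(-5*(-6))**2)*sqrt(h)) = 6 + 2*((-60 - 20*30**2)*sqrt(h)) = 6 + 2*((-60 - 20*900)*sqrt(h)) = 6 + 2*((-60 - 18000)*sqrt(h)) = 6 + 2*(-18060*sqrt(h)) = 6 - 36120*sqrt(h))
1/((86 - 150)**2 + b(-274)) = 1/((86 - 150)**2 + (6 - 36120*I*sqrt(274))) = 1/((-64)**2 + (6 - 36120*I*sqrt(274))) = 1/(4096 + (6 - 36120*I*sqrt(274))) = 1/(4102 - 36120*I*sqrt(274))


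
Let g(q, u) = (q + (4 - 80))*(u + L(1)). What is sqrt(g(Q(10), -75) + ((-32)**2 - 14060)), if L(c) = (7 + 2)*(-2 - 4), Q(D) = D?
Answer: I*sqrt(4522) ≈ 67.246*I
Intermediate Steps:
L(c) = -54 (L(c) = 9*(-6) = -54)
g(q, u) = (-76 + q)*(-54 + u) (g(q, u) = (q + (4 - 80))*(u - 54) = (q - 76)*(-54 + u) = (-76 + q)*(-54 + u))
sqrt(g(Q(10), -75) + ((-32)**2 - 14060)) = sqrt((4104 - 76*(-75) - 54*10 + 10*(-75)) + ((-32)**2 - 14060)) = sqrt((4104 + 5700 - 540 - 750) + (1024 - 14060)) = sqrt(8514 - 13036) = sqrt(-4522) = I*sqrt(4522)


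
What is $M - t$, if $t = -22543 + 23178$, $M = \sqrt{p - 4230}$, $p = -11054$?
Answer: $-635 + 2 i \sqrt{3821} \approx -635.0 + 123.63 i$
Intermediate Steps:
$M = 2 i \sqrt{3821}$ ($M = \sqrt{-11054 - 4230} = \sqrt{-15284} = 2 i \sqrt{3821} \approx 123.63 i$)
$t = 635$
$M - t = 2 i \sqrt{3821} - 635 = -635 + 2 i \sqrt{3821}$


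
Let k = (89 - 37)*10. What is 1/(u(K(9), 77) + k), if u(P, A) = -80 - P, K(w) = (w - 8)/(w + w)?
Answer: 18/7919 ≈ 0.0022730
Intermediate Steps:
K(w) = (-8 + w)/(2*w) (K(w) = (-8 + w)/((2*w)) = (-8 + w)*(1/(2*w)) = (-8 + w)/(2*w))
k = 520 (k = 52*10 = 520)
1/(u(K(9), 77) + k) = 1/((-80 - (-8 + 9)/(2*9)) + 520) = 1/((-80 - 1/(2*9)) + 520) = 1/((-80 - 1*1/18) + 520) = 1/((-80 - 1/18) + 520) = 1/(-1441/18 + 520) = 1/(7919/18) = 18/7919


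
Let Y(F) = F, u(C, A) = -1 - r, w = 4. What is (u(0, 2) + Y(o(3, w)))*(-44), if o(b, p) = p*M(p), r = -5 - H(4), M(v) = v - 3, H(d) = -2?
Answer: -264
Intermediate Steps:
M(v) = -3 + v
r = -3 (r = -5 - 1*(-2) = -5 + 2 = -3)
o(b, p) = p*(-3 + p)
u(C, A) = 2 (u(C, A) = -1 - 1*(-3) = -1 + 3 = 2)
(u(0, 2) + Y(o(3, w)))*(-44) = (2 + 4*(-3 + 4))*(-44) = (2 + 4*1)*(-44) = (2 + 4)*(-44) = 6*(-44) = -264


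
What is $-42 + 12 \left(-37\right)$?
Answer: $-486$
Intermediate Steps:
$-42 + 12 \left(-37\right) = -42 - 444 = -486$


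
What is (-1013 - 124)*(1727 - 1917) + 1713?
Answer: 217743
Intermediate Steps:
(-1013 - 124)*(1727 - 1917) + 1713 = -1137*(-190) + 1713 = 216030 + 1713 = 217743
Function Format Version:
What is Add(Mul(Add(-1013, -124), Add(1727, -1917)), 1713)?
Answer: 217743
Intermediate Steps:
Add(Mul(Add(-1013, -124), Add(1727, -1917)), 1713) = Add(Mul(-1137, -190), 1713) = Add(216030, 1713) = 217743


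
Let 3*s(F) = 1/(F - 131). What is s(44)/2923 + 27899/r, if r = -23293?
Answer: -21284254090/17770299579 ≈ -1.1977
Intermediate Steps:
s(F) = 1/(3*(-131 + F)) (s(F) = 1/(3*(F - 131)) = 1/(3*(-131 + F)))
s(44)/2923 + 27899/r = (1/(3*(-131 + 44)))/2923 + 27899/(-23293) = ((1/3)/(-87))*(1/2923) + 27899*(-1/23293) = ((1/3)*(-1/87))*(1/2923) - 27899/23293 = -1/261*1/2923 - 27899/23293 = -1/762903 - 27899/23293 = -21284254090/17770299579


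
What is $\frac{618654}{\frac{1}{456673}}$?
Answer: $282522578142$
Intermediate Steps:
$\frac{618654}{\frac{1}{456673}} = 618654 \frac{1}{\frac{1}{456673}} = 618654 \cdot 456673 = 282522578142$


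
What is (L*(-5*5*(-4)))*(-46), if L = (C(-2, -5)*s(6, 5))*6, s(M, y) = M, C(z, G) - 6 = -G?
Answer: -1821600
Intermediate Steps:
C(z, G) = 6 - G
L = 396 (L = ((6 - 1*(-5))*6)*6 = ((6 + 5)*6)*6 = (11*6)*6 = 66*6 = 396)
(L*(-5*5*(-4)))*(-46) = (396*(-5*5*(-4)))*(-46) = (396*(-25*(-4)))*(-46) = (396*100)*(-46) = 39600*(-46) = -1821600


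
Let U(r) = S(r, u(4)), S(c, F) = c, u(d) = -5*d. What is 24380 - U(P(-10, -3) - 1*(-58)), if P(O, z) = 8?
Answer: 24314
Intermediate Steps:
U(r) = r
24380 - U(P(-10, -3) - 1*(-58)) = 24380 - (8 - 1*(-58)) = 24380 - (8 + 58) = 24380 - 1*66 = 24380 - 66 = 24314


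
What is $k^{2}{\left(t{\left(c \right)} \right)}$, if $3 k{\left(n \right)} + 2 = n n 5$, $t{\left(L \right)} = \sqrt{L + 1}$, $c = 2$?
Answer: $\frac{169}{9} \approx 18.778$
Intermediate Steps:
$t{\left(L \right)} = \sqrt{1 + L}$
$k{\left(n \right)} = - \frac{2}{3} + \frac{5 n^{2}}{3}$ ($k{\left(n \right)} = - \frac{2}{3} + \frac{n n 5}{3} = - \frac{2}{3} + \frac{n^{2} \cdot 5}{3} = - \frac{2}{3} + \frac{5 n^{2}}{3}$)
$k^{2}{\left(t{\left(c \right)} \right)} = \left(- \frac{2}{3} + \frac{5 \left(\sqrt{1 + 2}\right)^{2}}{3}\right)^{2} = \left(- \frac{2}{3} + \frac{5 \left(\sqrt{3}\right)^{2}}{3}\right)^{2} = \left(- \frac{2}{3} + \frac{5}{3} \cdot 3\right)^{2} = \left(- \frac{2}{3} + 5\right)^{2} = \left(\frac{13}{3}\right)^{2} = \frac{169}{9}$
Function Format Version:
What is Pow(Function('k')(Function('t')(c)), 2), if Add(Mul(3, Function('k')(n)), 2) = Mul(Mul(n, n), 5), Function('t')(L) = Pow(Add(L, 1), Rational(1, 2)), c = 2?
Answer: Rational(169, 9) ≈ 18.778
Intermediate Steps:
Function('t')(L) = Pow(Add(1, L), Rational(1, 2))
Function('k')(n) = Add(Rational(-2, 3), Mul(Rational(5, 3), Pow(n, 2))) (Function('k')(n) = Add(Rational(-2, 3), Mul(Rational(1, 3), Mul(Mul(n, n), 5))) = Add(Rational(-2, 3), Mul(Rational(1, 3), Mul(Pow(n, 2), 5))) = Add(Rational(-2, 3), Mul(Rational(1, 3), Mul(5, Pow(n, 2)))) = Add(Rational(-2, 3), Mul(Rational(5, 3), Pow(n, 2))))
Pow(Function('k')(Function('t')(c)), 2) = Pow(Add(Rational(-2, 3), Mul(Rational(5, 3), Pow(Pow(Add(1, 2), Rational(1, 2)), 2))), 2) = Pow(Add(Rational(-2, 3), Mul(Rational(5, 3), Pow(Pow(3, Rational(1, 2)), 2))), 2) = Pow(Add(Rational(-2, 3), Mul(Rational(5, 3), 3)), 2) = Pow(Add(Rational(-2, 3), 5), 2) = Pow(Rational(13, 3), 2) = Rational(169, 9)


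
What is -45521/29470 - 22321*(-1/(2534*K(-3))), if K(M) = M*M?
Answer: -13584002/24003315 ≈ -0.56592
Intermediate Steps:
K(M) = M²
-45521/29470 - 22321*(-1/(2534*K(-3))) = -45521/29470 - 22321/((-2534*(-3)²)) = -45521*1/29470 - 22321/((-2534*9)) = -6503/4210 - 22321/(-22806) = -6503/4210 - 22321*(-1/22806) = -6503/4210 + 22321/22806 = -13584002/24003315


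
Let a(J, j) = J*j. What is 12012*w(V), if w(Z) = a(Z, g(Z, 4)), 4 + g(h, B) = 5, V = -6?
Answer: -72072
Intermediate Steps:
g(h, B) = 1 (g(h, B) = -4 + 5 = 1)
w(Z) = Z (w(Z) = Z*1 = Z)
12012*w(V) = 12012*(-6) = -72072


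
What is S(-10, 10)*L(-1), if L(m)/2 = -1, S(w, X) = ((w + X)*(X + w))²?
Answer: 0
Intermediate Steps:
S(w, X) = (X + w)⁴ (S(w, X) = ((X + w)*(X + w))² = ((X + w)²)² = (X + w)⁴)
L(m) = -2 (L(m) = 2*(-1) = -2)
S(-10, 10)*L(-1) = (10 - 10)⁴*(-2) = 0⁴*(-2) = 0*(-2) = 0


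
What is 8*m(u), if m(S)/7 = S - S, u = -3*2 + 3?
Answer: 0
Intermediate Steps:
u = -3 (u = -6 + 3 = -3)
m(S) = 0 (m(S) = 7*(S - S) = 7*0 = 0)
8*m(u) = 8*0 = 0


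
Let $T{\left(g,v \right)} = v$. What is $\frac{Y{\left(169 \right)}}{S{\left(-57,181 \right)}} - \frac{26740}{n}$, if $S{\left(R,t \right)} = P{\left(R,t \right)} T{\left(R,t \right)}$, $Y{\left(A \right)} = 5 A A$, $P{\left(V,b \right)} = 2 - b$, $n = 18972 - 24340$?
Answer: $\frac{24943005}{43479458} \approx 0.57367$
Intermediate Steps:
$n = -5368$ ($n = 18972 - 24340 = -5368$)
$Y{\left(A \right)} = 5 A^{2}$
$S{\left(R,t \right)} = t \left(2 - t\right)$ ($S{\left(R,t \right)} = \left(2 - t\right) t = t \left(2 - t\right)$)
$\frac{Y{\left(169 \right)}}{S{\left(-57,181 \right)}} - \frac{26740}{n} = \frac{5 \cdot 169^{2}}{181 \left(2 - 181\right)} - \frac{26740}{-5368} = \frac{5 \cdot 28561}{181 \left(2 - 181\right)} - - \frac{6685}{1342} = \frac{142805}{181 \left(-179\right)} + \frac{6685}{1342} = \frac{142805}{-32399} + \frac{6685}{1342} = 142805 \left(- \frac{1}{32399}\right) + \frac{6685}{1342} = - \frac{142805}{32399} + \frac{6685}{1342} = \frac{24943005}{43479458}$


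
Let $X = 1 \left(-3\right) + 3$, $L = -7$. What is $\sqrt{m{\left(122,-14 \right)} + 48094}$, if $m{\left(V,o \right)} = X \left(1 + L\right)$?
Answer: $\sqrt{48094} \approx 219.3$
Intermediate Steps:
$X = 0$ ($X = -3 + 3 = 0$)
$m{\left(V,o \right)} = 0$ ($m{\left(V,o \right)} = 0 \left(1 - 7\right) = 0 \left(-6\right) = 0$)
$\sqrt{m{\left(122,-14 \right)} + 48094} = \sqrt{0 + 48094} = \sqrt{48094}$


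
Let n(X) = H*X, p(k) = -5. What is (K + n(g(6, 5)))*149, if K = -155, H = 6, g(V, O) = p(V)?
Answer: -27565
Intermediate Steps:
g(V, O) = -5
n(X) = 6*X
(K + n(g(6, 5)))*149 = (-155 + 6*(-5))*149 = (-155 - 30)*149 = -185*149 = -27565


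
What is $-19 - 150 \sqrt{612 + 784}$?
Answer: $-19 - 300 \sqrt{349} \approx -5623.5$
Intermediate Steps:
$-19 - 150 \sqrt{612 + 784} = -19 - 150 \sqrt{1396} = -19 - 150 \cdot 2 \sqrt{349} = -19 - 300 \sqrt{349}$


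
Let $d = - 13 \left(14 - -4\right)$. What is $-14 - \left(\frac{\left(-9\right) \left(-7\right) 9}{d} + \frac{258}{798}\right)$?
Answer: $- \frac{41151}{3458} \approx -11.9$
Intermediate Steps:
$d = -234$ ($d = - 13 \left(14 + \left(-2 + 6\right)\right) = - 13 \left(14 + 4\right) = \left(-13\right) 18 = -234$)
$-14 - \left(\frac{\left(-9\right) \left(-7\right) 9}{d} + \frac{258}{798}\right) = -14 - \left(\frac{\left(-9\right) \left(-7\right) 9}{-234} + \frac{258}{798}\right) = -14 - \left(63 \cdot 9 \left(- \frac{1}{234}\right) + 258 \cdot \frac{1}{798}\right) = -14 - \left(567 \left(- \frac{1}{234}\right) + \frac{43}{133}\right) = -14 - \left(- \frac{63}{26} + \frac{43}{133}\right) = -14 - - \frac{7261}{3458} = -14 + \frac{7261}{3458} = - \frac{41151}{3458}$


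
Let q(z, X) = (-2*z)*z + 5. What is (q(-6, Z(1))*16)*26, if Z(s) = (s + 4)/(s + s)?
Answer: -27872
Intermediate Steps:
Z(s) = (4 + s)/(2*s) (Z(s) = (4 + s)/((2*s)) = (4 + s)*(1/(2*s)) = (4 + s)/(2*s))
q(z, X) = 5 - 2*z**2 (q(z, X) = -2*z**2 + 5 = 5 - 2*z**2)
(q(-6, Z(1))*16)*26 = ((5 - 2*(-6)**2)*16)*26 = ((5 - 2*36)*16)*26 = ((5 - 72)*16)*26 = -67*16*26 = -1072*26 = -27872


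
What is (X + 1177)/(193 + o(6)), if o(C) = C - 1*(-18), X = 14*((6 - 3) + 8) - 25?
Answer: 1306/217 ≈ 6.0184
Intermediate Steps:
X = 129 (X = 14*(3 + 8) - 25 = 14*11 - 25 = 154 - 25 = 129)
o(C) = 18 + C (o(C) = C + 18 = 18 + C)
(X + 1177)/(193 + o(6)) = (129 + 1177)/(193 + (18 + 6)) = 1306/(193 + 24) = 1306/217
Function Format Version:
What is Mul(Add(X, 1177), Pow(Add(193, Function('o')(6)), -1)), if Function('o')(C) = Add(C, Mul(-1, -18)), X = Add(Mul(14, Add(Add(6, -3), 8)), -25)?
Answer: Rational(1306, 217) ≈ 6.0184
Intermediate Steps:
X = 129 (X = Add(Mul(14, Add(3, 8)), -25) = Add(Mul(14, 11), -25) = Add(154, -25) = 129)
Function('o')(C) = Add(18, C) (Function('o')(C) = Add(C, 18) = Add(18, C))
Mul(Add(X, 1177), Pow(Add(193, Function('o')(6)), -1)) = Mul(Add(129, 1177), Pow(Add(193, Add(18, 6)), -1)) = Mul(1306, Pow(Add(193, 24), -1)) = Mul(1306, Pow(217, -1)) = Mul(1306, Rational(1, 217)) = Rational(1306, 217)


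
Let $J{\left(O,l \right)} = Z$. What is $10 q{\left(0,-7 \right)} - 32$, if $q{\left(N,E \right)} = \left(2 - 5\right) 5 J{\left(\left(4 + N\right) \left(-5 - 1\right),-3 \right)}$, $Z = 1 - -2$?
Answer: $-482$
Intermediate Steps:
$Z = 3$ ($Z = 1 + 2 = 3$)
$J{\left(O,l \right)} = 3$
$q{\left(N,E \right)} = -45$ ($q{\left(N,E \right)} = \left(2 - 5\right) 5 \cdot 3 = \left(-3\right) 5 \cdot 3 = \left(-15\right) 3 = -45$)
$10 q{\left(0,-7 \right)} - 32 = 10 \left(-45\right) - 32 = -450 - 32 = -482$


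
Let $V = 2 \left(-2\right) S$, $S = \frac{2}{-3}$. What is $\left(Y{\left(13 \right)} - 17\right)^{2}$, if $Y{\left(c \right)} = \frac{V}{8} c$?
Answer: $\frac{1444}{9} \approx 160.44$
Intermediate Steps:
$S = - \frac{2}{3}$ ($S = 2 \left(- \frac{1}{3}\right) = - \frac{2}{3} \approx -0.66667$)
$V = \frac{8}{3}$ ($V = 2 \left(-2\right) \left(- \frac{2}{3}\right) = \left(-4\right) \left(- \frac{2}{3}\right) = \frac{8}{3} \approx 2.6667$)
$Y{\left(c \right)} = \frac{c}{3}$ ($Y{\left(c \right)} = \frac{8}{3 \cdot 8} c = \frac{8}{3} \cdot \frac{1}{8} c = \frac{c}{3}$)
$\left(Y{\left(13 \right)} - 17\right)^{2} = \left(\frac{1}{3} \cdot 13 - 17\right)^{2} = \left(\frac{13}{3} - 17\right)^{2} = \left(- \frac{38}{3}\right)^{2} = \frac{1444}{9}$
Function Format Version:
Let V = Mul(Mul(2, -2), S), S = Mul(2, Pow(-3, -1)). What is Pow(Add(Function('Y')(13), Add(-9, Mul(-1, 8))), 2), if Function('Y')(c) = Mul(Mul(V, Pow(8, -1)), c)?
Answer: Rational(1444, 9) ≈ 160.44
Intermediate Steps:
S = Rational(-2, 3) (S = Mul(2, Rational(-1, 3)) = Rational(-2, 3) ≈ -0.66667)
V = Rational(8, 3) (V = Mul(Mul(2, -2), Rational(-2, 3)) = Mul(-4, Rational(-2, 3)) = Rational(8, 3) ≈ 2.6667)
Function('Y')(c) = Mul(Rational(1, 3), c) (Function('Y')(c) = Mul(Mul(Rational(8, 3), Pow(8, -1)), c) = Mul(Mul(Rational(8, 3), Rational(1, 8)), c) = Mul(Rational(1, 3), c))
Pow(Add(Function('Y')(13), Add(-9, Mul(-1, 8))), 2) = Pow(Add(Mul(Rational(1, 3), 13), Add(-9, Mul(-1, 8))), 2) = Pow(Add(Rational(13, 3), Add(-9, -8)), 2) = Pow(Add(Rational(13, 3), -17), 2) = Pow(Rational(-38, 3), 2) = Rational(1444, 9)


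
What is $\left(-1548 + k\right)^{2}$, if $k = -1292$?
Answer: $8065600$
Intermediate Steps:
$\left(-1548 + k\right)^{2} = \left(-1548 - 1292\right)^{2} = \left(-2840\right)^{2} = 8065600$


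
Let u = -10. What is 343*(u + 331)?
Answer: 110103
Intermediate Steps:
343*(u + 331) = 343*(-10 + 331) = 343*321 = 110103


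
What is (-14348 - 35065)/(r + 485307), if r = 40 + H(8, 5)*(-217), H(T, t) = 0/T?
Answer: -49413/485347 ≈ -0.10181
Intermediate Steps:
H(T, t) = 0
r = 40 (r = 40 + 0*(-217) = 40 + 0 = 40)
(-14348 - 35065)/(r + 485307) = (-14348 - 35065)/(40 + 485307) = -49413/485347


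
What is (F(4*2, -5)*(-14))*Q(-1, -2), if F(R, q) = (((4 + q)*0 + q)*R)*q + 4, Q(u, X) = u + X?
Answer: 8568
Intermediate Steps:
Q(u, X) = X + u
F(R, q) = 4 + R*q² (F(R, q) = ((0 + q)*R)*q + 4 = (q*R)*q + 4 = (R*q)*q + 4 = R*q² + 4 = 4 + R*q²)
(F(4*2, -5)*(-14))*Q(-1, -2) = ((4 + (4*2)*(-5)²)*(-14))*(-2 - 1) = ((4 + 8*25)*(-14))*(-3) = ((4 + 200)*(-14))*(-3) = (204*(-14))*(-3) = -2856*(-3) = 8568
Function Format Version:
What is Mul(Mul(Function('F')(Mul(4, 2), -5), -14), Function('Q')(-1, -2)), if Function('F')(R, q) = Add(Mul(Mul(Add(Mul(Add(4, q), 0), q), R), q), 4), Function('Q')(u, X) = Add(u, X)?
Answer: 8568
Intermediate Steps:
Function('Q')(u, X) = Add(X, u)
Function('F')(R, q) = Add(4, Mul(R, Pow(q, 2))) (Function('F')(R, q) = Add(Mul(Mul(Add(0, q), R), q), 4) = Add(Mul(Mul(q, R), q), 4) = Add(Mul(Mul(R, q), q), 4) = Add(Mul(R, Pow(q, 2)), 4) = Add(4, Mul(R, Pow(q, 2))))
Mul(Mul(Function('F')(Mul(4, 2), -5), -14), Function('Q')(-1, -2)) = Mul(Mul(Add(4, Mul(Mul(4, 2), Pow(-5, 2))), -14), Add(-2, -1)) = Mul(Mul(Add(4, Mul(8, 25)), -14), -3) = Mul(Mul(Add(4, 200), -14), -3) = Mul(Mul(204, -14), -3) = Mul(-2856, -3) = 8568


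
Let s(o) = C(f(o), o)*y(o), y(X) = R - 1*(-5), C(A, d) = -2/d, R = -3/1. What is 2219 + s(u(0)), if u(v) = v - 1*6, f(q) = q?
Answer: 6659/3 ≈ 2219.7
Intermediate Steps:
R = -3 (R = -3*1 = -3)
u(v) = -6 + v (u(v) = v - 6 = -6 + v)
y(X) = 2 (y(X) = -3 - 1*(-5) = -3 + 5 = 2)
s(o) = -4/o (s(o) = -2/o*2 = -4/o)
2219 + s(u(0)) = 2219 - 4/(-6 + 0) = 2219 - 4/(-6) = 2219 - 4*(-1/6) = 2219 + 2/3 = 6659/3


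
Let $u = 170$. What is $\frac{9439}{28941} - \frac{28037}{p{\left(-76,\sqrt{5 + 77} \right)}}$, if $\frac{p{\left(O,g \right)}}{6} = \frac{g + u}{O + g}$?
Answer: $\frac{586205529847}{278007246} - \frac{1149517 \sqrt{82}}{28818} \approx 1747.4$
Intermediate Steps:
$p{\left(O,g \right)} = \frac{6 \left(170 + g\right)}{O + g}$ ($p{\left(O,g \right)} = 6 \frac{g + 170}{O + g} = 6 \frac{170 + g}{O + g} = \frac{6 \left(170 + g\right)}{O + g}$)
$\frac{9439}{28941} - \frac{28037}{p{\left(-76,\sqrt{5 + 77} \right)}} = \frac{9439}{28941} - \frac{28037}{6 \frac{1}{-76 + \sqrt{5 + 77}} \left(170 + \sqrt{5 + 77}\right)} = 9439 \cdot \frac{1}{28941} - \frac{28037}{6 \frac{1}{-76 + \sqrt{82}} \left(170 + \sqrt{82}\right)} = \frac{9439}{28941} - 28037 \frac{-76 + \sqrt{82}}{6 \left(170 + \sqrt{82}\right)} = \frac{9439}{28941} - \frac{28037 \left(-76 + \sqrt{82}\right)}{6 \left(170 + \sqrt{82}\right)}$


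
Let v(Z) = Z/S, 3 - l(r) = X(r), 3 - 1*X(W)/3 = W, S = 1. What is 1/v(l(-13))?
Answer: -1/45 ≈ -0.022222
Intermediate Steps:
X(W) = 9 - 3*W
l(r) = -6 + 3*r (l(r) = 3 - (9 - 3*r) = 3 + (-9 + 3*r) = -6 + 3*r)
v(Z) = Z (v(Z) = Z/1 = Z*1 = Z)
1/v(l(-13)) = 1/(-6 + 3*(-13)) = 1/(-6 - 39) = 1/(-45) = -1/45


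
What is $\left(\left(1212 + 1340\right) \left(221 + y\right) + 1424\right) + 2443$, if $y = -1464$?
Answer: $-3168269$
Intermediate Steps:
$\left(\left(1212 + 1340\right) \left(221 + y\right) + 1424\right) + 2443 = \left(\left(1212 + 1340\right) \left(221 - 1464\right) + 1424\right) + 2443 = \left(2552 \left(-1243\right) + 1424\right) + 2443 = \left(-3172136 + 1424\right) + 2443 = -3170712 + 2443 = -3168269$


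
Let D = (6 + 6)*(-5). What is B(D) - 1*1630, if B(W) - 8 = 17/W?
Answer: -97337/60 ≈ -1622.3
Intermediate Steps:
D = -60 (D = 12*(-5) = -60)
B(W) = 8 + 17/W
B(D) - 1*1630 = (8 + 17/(-60)) - 1*1630 = (8 + 17*(-1/60)) - 1630 = (8 - 17/60) - 1630 = 463/60 - 1630 = -97337/60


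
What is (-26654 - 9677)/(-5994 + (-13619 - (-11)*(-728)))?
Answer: 36331/27621 ≈ 1.3153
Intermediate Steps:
(-26654 - 9677)/(-5994 + (-13619 - (-11)*(-728))) = -36331/(-5994 + (-13619 - 1*8008)) = -36331/(-5994 + (-13619 - 8008)) = -36331/(-5994 - 21627) = -36331/(-27621) = -36331*(-1/27621) = 36331/27621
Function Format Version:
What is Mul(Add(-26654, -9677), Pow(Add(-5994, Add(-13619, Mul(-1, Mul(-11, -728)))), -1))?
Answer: Rational(36331, 27621) ≈ 1.3153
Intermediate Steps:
Mul(Add(-26654, -9677), Pow(Add(-5994, Add(-13619, Mul(-1, Mul(-11, -728)))), -1)) = Mul(-36331, Pow(Add(-5994, Add(-13619, Mul(-1, 8008))), -1)) = Mul(-36331, Pow(Add(-5994, Add(-13619, -8008)), -1)) = Mul(-36331, Pow(Add(-5994, -21627), -1)) = Mul(-36331, Pow(-27621, -1)) = Mul(-36331, Rational(-1, 27621)) = Rational(36331, 27621)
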